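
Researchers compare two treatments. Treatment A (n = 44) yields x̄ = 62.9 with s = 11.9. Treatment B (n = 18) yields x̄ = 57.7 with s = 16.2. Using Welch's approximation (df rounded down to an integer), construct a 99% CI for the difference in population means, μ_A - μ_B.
(-6.60, 17.00)

Difference: x̄₁ - x̄₂ = 5.20
SE = √(s₁²/n₁ + s₂²/n₂) = √(11.9²/44 + 16.2²/18) = 4.2188
df = 24.85 → 24 (Welch–Satterthwaite, rounded down)
t* = 2.797

CI: 5.20 ± 2.797 · 4.2188 = 5.20 ± 11.80 = (-6.60, 17.00)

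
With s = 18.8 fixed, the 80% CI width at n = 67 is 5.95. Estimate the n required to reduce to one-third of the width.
n ≈ 603

CI width ∝ 1/√n
To reduce width by factor 3, need √n to grow by 3 → need 3² = 9 times as many samples.

Current: n = 67, width = 5.95
New: n = 603, width ≈ 1.96

Width reduced by factor of 5.95/1.96 = 3.04.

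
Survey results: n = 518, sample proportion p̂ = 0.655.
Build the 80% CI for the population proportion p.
(0.628, 0.682)

Proportion CI:
SE = √(p̂(1-p̂)/n) = √(0.655 · 0.345 / 518) = 0.02089

z* = 1.282
Margin = z* · SE = 1.282 · 0.02089 = 0.0268

CI: 0.655 ± 0.0268 = (0.628, 0.682)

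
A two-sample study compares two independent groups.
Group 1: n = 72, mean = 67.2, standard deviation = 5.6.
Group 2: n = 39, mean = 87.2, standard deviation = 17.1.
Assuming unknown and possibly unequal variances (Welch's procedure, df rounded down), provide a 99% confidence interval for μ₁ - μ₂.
(-27.60, -12.40)

Difference: x̄₁ - x̄₂ = -20.00
SE = √(s₁²/n₁ + s₂²/n₂) = √(5.6²/72 + 17.1²/39) = 2.8166
df = 42.47 → 42 (Welch–Satterthwaite, rounded down)
t* = 2.698

CI: -20.00 ± 2.698 · 2.8166 = -20.00 ± 7.60 = (-27.60, -12.40)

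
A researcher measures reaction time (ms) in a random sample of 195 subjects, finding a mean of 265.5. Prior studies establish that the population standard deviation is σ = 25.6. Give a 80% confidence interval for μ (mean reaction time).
(263.15, 267.85)

z-interval (σ known):
z* = 1.282 for 80% confidence

Margin of error = z* · σ/√n = 1.282 · 25.6/√195 = 2.35

CI: (265.5 - 2.35, 265.5 + 2.35) = (263.15, 267.85)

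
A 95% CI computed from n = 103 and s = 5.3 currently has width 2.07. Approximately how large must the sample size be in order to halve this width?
n ≈ 412

CI width ∝ 1/√n
To reduce width by factor 2, need √n to grow by 2 → need 2² = 4 times as many samples.

Current: n = 103, width = 2.07
New: n = 412, width ≈ 1.03

Width reduced by factor of 2.07/1.03 = 2.01.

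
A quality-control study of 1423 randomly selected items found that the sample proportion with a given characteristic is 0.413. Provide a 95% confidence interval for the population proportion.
(0.387, 0.439)

Proportion CI:
SE = √(p̂(1-p̂)/n) = √(0.413 · 0.587 / 1423) = 0.01305

z* = 1.960
Margin = z* · SE = 1.960 · 0.01305 = 0.0256

CI: 0.413 ± 0.0256 = (0.387, 0.439)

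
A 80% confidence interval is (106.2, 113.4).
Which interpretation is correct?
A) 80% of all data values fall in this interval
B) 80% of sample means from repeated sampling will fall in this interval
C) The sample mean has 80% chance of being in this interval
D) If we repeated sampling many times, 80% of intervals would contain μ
D

A) Wrong — a CI is about the parameter μ, not individual data values.
B) Wrong — coverage applies to intervals containing μ, not to future x̄ values.
C) Wrong — x̄ is observed and sits in the interval by construction.
D) Correct — this is the frequentist long-run coverage interpretation.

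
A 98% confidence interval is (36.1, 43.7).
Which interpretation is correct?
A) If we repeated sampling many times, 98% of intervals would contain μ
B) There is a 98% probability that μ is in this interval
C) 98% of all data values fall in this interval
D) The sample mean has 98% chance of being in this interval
A

A) Correct — this is the frequentist long-run coverage interpretation.
B) Wrong — μ is fixed; the randomness lives in the interval, not in μ.
C) Wrong — a CI is about the parameter μ, not individual data values.
D) Wrong — x̄ is observed and sits in the interval by construction.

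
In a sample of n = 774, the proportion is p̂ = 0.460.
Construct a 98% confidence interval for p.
(0.418, 0.502)

Proportion CI:
SE = √(p̂(1-p̂)/n) = √(0.460 · 0.540 / 774) = 0.01791

z* = 2.326
Margin = z* · SE = 2.326 · 0.01791 = 0.0417

CI: 0.460 ± 0.0417 = (0.418, 0.502)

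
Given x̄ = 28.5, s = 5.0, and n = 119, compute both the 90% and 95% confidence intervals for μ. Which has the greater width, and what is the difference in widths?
95% CI is wider by 0.30

df = 118
90% CI: t* = 1.658, (27.74, 29.26), width = 2 · t* · s/√n = 1.52
95% CI: t* = 1.980, (27.59, 29.41), width = 2 · t* · s/√n = 1.82

The 95% CI is wider by 1.82 - 1.52 = 0.30.
Higher confidence requires a wider interval.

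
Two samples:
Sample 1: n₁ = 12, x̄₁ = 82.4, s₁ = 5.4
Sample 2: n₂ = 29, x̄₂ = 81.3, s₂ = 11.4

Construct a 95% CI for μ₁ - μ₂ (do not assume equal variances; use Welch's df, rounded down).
(-4.22, 6.42)

Difference: x̄₁ - x̄₂ = 1.10
SE = √(s₁²/n₁ + s₂²/n₂) = √(5.4²/12 + 11.4²/29) = 2.6290
df = 38.09 → 38 (Welch–Satterthwaite, rounded down)
t* = 2.024

CI: 1.10 ± 2.024 · 2.6290 = 1.10 ± 5.32 = (-4.22, 6.42)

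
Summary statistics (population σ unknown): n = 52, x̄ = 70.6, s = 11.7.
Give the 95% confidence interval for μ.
(67.34, 73.86)

t-interval (σ unknown):
df = n - 1 = 51
t* = 2.008 for 95% confidence

Margin of error = t* · s/√n = 2.008 · 11.7/√52 = 3.26

CI: (67.34, 73.86)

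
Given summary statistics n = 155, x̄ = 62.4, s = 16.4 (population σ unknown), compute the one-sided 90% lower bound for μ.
μ ≥ 60.70

Lower bound (one-sided):
t* = 1.287 (one-sided for 90%)
Lower bound = x̄ - t* · s/√n = 62.4 - 1.287 · 16.4/√155 = 60.70

We are 90% confident that μ ≥ 60.70.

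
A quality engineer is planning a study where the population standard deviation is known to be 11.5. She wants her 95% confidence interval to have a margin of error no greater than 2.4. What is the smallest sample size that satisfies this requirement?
n ≥ 89

For margin E ≤ 2.4:
n ≥ (z* · σ / E)²
n ≥ (1.960 · 11.5 / 2.4)²
n ≥ 88.20

Minimum n = 89 (rounding up)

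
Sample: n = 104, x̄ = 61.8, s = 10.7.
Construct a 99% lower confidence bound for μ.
μ ≥ 59.32

Lower bound (one-sided):
t* = 2.363 (one-sided for 99%)
Lower bound = x̄ - t* · s/√n = 61.8 - 2.363 · 10.7/√104 = 59.32

We are 99% confident that μ ≥ 59.32.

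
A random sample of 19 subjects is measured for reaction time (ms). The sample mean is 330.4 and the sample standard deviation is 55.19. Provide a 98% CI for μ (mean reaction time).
(298.09, 362.71)

t-interval (σ unknown):
df = n - 1 = 18
t* = 2.552 for 98% confidence

Margin of error = t* · s/√n = 2.552 · 55.19/√19 = 32.31

CI: (298.09, 362.71)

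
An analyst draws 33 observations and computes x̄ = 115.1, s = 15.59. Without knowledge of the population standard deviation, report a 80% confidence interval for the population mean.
(111.55, 118.65)

t-interval (σ unknown):
df = n - 1 = 32
t* = 1.309 for 80% confidence

Margin of error = t* · s/√n = 1.309 · 15.59/√33 = 3.55

CI: (111.55, 118.65)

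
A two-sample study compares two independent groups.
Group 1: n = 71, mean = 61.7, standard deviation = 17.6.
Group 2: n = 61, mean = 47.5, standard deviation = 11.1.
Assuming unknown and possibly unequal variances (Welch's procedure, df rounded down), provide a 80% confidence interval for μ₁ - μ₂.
(10.94, 17.46)

Difference: x̄₁ - x̄₂ = 14.20
SE = √(s₁²/n₁ + s₂²/n₂) = √(17.6²/71 + 11.1²/61) = 2.5264
df = 119.85 → 119 (Welch–Satterthwaite, rounded down)
t* = 1.289

CI: 14.20 ± 1.289 · 2.5264 = 14.20 ± 3.26 = (10.94, 17.46)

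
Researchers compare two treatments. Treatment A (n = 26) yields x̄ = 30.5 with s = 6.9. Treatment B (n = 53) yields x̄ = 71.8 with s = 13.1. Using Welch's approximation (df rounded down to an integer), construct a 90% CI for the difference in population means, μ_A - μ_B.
(-45.05, -37.55)

Difference: x̄₁ - x̄₂ = -41.30
SE = √(s₁²/n₁ + s₂²/n₂) = √(6.9²/26 + 13.1²/53) = 2.2515
df = 76.53 → 76 (Welch–Satterthwaite, rounded down)
t* = 1.665

CI: -41.30 ± 1.665 · 2.2515 = -41.30 ± 3.75 = (-45.05, -37.55)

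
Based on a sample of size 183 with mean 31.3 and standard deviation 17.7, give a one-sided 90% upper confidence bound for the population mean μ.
μ ≤ 32.98

Upper bound (one-sided):
t* = 1.286 (one-sided for 90%)
Upper bound = x̄ + t* · s/√n = 31.3 + 1.286 · 17.7/√183 = 32.98

We are 90% confident that μ ≤ 32.98.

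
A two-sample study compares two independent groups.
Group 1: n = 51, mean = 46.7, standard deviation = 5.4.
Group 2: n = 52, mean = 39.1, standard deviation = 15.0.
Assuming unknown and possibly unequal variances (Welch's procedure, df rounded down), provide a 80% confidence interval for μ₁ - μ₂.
(4.73, 10.47)

Difference: x̄₁ - x̄₂ = 7.60
SE = √(s₁²/n₁ + s₂²/n₂) = √(5.4²/51 + 15.0²/52) = 2.2133
df = 64.23 → 64 (Welch–Satterthwaite, rounded down)
t* = 1.295

CI: 7.60 ± 1.295 · 2.2133 = 7.60 ± 2.87 = (4.73, 10.47)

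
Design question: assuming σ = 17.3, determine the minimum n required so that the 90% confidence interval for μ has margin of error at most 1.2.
n ≥ 563

For margin E ≤ 1.2:
n ≥ (z* · σ / E)²
n ≥ (1.645 · 17.3 / 1.2)²
n ≥ 562.42

Minimum n = 563 (rounding up)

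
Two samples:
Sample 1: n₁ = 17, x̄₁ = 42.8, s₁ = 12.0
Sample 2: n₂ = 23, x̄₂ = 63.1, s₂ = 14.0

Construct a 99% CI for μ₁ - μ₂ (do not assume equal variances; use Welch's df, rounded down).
(-31.49, -9.11)

Difference: x̄₁ - x̄₂ = -20.30
SE = √(s₁²/n₁ + s₂²/n₂) = √(12.0²/17 + 14.0²/23) = 4.1222
df = 37.09 → 37 (Welch–Satterthwaite, rounded down)
t* = 2.715

CI: -20.30 ± 2.715 · 4.1222 = -20.30 ± 11.19 = (-31.49, -9.11)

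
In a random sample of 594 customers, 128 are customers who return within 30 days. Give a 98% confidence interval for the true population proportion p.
(0.176, 0.255)

Proportion CI:
p̂ = 128/594 = 0.21549
SE = √(p̂(1-p̂)/n) = √(0.21549 · 0.78451 / 594) = 0.01687

z* = 2.326
Margin = z* · SE = 2.326 · 0.01687 = 0.0392

CI: 0.21549 ± 0.0392 = (0.176, 0.255)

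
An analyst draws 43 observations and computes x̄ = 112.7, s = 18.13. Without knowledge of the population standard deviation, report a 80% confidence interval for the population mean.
(109.10, 116.30)

t-interval (σ unknown):
df = n - 1 = 42
t* = 1.302 for 80% confidence

Margin of error = t* · s/√n = 1.302 · 18.13/√43 = 3.60

CI: (109.10, 116.30)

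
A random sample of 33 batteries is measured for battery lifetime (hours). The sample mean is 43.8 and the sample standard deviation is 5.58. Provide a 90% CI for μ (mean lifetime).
(42.15, 45.45)

t-interval (σ unknown):
df = n - 1 = 32
t* = 1.694 for 90% confidence

Margin of error = t* · s/√n = 1.694 · 5.58/√33 = 1.65

CI: (42.15, 45.45)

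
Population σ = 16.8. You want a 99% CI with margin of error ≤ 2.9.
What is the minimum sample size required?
n ≥ 223

For margin E ≤ 2.9:
n ≥ (z* · σ / E)²
n ≥ (2.576 · 16.8 / 2.9)²
n ≥ 222.70

Minimum n = 223 (rounding up)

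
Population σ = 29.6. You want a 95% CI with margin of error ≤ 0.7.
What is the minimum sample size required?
n ≥ 6870

For margin E ≤ 0.7:
n ≥ (z* · σ / E)²
n ≥ (1.960 · 29.6 / 0.7)²
n ≥ 6869.09

Minimum n = 6870 (rounding up)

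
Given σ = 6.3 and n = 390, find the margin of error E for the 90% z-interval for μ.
Margin of error = 0.52

Margin of error = z* · σ/√n
= 1.645 · 6.3/√390
= 1.645 · 6.3/19.7484
= 0.52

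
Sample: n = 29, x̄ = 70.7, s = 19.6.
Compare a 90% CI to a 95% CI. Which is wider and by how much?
95% CI is wider by 2.53

df = 28
90% CI: t* = 1.701, (64.51, 76.89), width = 2 · t* · s/√n = 12.38
95% CI: t* = 2.048, (63.25, 78.15), width = 2 · t* · s/√n = 14.91

The 95% CI is wider by 14.91 - 12.38 = 2.53.
Higher confidence requires a wider interval.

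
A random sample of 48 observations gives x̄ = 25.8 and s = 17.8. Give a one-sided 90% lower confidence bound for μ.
μ ≥ 22.46

Lower bound (one-sided):
t* = 1.300 (one-sided for 90%)
Lower bound = x̄ - t* · s/√n = 25.8 - 1.300 · 17.8/√48 = 22.46

We are 90% confident that μ ≥ 22.46.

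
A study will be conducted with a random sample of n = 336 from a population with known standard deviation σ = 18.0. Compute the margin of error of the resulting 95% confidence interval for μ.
Margin of error = 1.92

Margin of error = z* · σ/√n
= 1.960 · 18.0/√336
= 1.960 · 18.0/18.3303
= 1.92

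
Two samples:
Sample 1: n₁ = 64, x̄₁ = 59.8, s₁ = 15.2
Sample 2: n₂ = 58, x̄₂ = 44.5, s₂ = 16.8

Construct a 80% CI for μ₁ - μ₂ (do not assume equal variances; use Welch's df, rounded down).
(11.55, 19.05)

Difference: x̄₁ - x̄₂ = 15.30
SE = √(s₁²/n₁ + s₂²/n₂) = √(15.2²/64 + 16.8²/58) = 2.9114
df = 115.45 → 115 (Welch–Satterthwaite, rounded down)
t* = 1.289

CI: 15.30 ± 1.289 · 2.9114 = 15.30 ± 3.75 = (11.55, 19.05)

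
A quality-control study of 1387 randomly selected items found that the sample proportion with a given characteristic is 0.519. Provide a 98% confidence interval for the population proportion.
(0.488, 0.550)

Proportion CI:
SE = √(p̂(1-p̂)/n) = √(0.519 · 0.481 / 1387) = 0.01342

z* = 2.326
Margin = z* · SE = 2.326 · 0.01342 = 0.0312

CI: 0.519 ± 0.0312 = (0.488, 0.550)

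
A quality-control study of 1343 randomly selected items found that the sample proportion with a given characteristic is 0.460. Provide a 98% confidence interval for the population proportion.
(0.428, 0.492)

Proportion CI:
SE = √(p̂(1-p̂)/n) = √(0.460 · 0.540 / 1343) = 0.01360

z* = 2.326
Margin = z* · SE = 2.326 · 0.01360 = 0.0316

CI: 0.460 ± 0.0316 = (0.428, 0.492)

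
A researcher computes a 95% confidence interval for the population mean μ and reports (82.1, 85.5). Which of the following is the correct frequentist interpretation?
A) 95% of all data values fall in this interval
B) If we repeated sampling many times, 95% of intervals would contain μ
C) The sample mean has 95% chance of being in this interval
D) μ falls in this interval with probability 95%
B

A) Wrong — a CI is about the parameter μ, not individual data values.
B) Correct — this is the frequentist long-run coverage interpretation.
C) Wrong — x̄ is observed and sits in the interval by construction.
D) Wrong — μ is fixed; the randomness lives in the interval, not in μ.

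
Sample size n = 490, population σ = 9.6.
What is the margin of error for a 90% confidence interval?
Margin of error = 0.71

Margin of error = z* · σ/√n
= 1.645 · 9.6/√490
= 1.645 · 9.6/22.1359
= 0.71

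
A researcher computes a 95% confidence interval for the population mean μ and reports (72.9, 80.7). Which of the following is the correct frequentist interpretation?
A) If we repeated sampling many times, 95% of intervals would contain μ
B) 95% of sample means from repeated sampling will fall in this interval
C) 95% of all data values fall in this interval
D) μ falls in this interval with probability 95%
A

A) Correct — this is the frequentist long-run coverage interpretation.
B) Wrong — coverage applies to intervals containing μ, not to future x̄ values.
C) Wrong — a CI is about the parameter μ, not individual data values.
D) Wrong — μ is fixed; the randomness lives in the interval, not in μ.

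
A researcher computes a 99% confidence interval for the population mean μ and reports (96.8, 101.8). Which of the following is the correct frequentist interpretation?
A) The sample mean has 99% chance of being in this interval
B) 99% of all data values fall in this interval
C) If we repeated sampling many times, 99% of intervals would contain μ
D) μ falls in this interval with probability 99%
C

A) Wrong — x̄ is observed and sits in the interval by construction.
B) Wrong — a CI is about the parameter μ, not individual data values.
C) Correct — this is the frequentist long-run coverage interpretation.
D) Wrong — μ is fixed; the randomness lives in the interval, not in μ.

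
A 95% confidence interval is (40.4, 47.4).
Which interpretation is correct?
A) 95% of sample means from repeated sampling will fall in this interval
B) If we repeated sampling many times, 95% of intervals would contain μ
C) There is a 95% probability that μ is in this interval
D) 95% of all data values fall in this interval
B

A) Wrong — coverage applies to intervals containing μ, not to future x̄ values.
B) Correct — this is the frequentist long-run coverage interpretation.
C) Wrong — μ is fixed; the randomness lives in the interval, not in μ.
D) Wrong — a CI is about the parameter μ, not individual data values.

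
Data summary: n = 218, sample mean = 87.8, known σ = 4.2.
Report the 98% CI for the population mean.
(87.14, 88.46)

z-interval (σ known):
z* = 2.326 for 98% confidence

Margin of error = z* · σ/√n = 2.326 · 4.2/√218 = 0.66

CI: (87.8 - 0.66, 87.8 + 0.66) = (87.14, 88.46)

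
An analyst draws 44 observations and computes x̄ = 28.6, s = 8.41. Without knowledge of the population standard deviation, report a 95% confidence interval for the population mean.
(26.04, 31.16)

t-interval (σ unknown):
df = n - 1 = 43
t* = 2.017 for 95% confidence

Margin of error = t* · s/√n = 2.017 · 8.41/√44 = 2.56

CI: (26.04, 31.16)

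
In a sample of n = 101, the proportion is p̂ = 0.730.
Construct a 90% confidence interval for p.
(0.657, 0.803)

Proportion CI:
SE = √(p̂(1-p̂)/n) = √(0.730 · 0.270 / 101) = 0.04418

z* = 1.645
Margin = z* · SE = 1.645 · 0.04418 = 0.0727

CI: 0.730 ± 0.0727 = (0.657, 0.803)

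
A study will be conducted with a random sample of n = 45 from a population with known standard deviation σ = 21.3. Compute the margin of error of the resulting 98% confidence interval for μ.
Margin of error = 7.39

Margin of error = z* · σ/√n
= 2.326 · 21.3/√45
= 2.326 · 21.3/6.7082
= 7.39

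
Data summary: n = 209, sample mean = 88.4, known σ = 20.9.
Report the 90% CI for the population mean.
(86.02, 90.78)

z-interval (σ known):
z* = 1.645 for 90% confidence

Margin of error = z* · σ/√n = 1.645 · 20.9/√209 = 2.38

CI: (88.4 - 2.38, 88.4 + 2.38) = (86.02, 90.78)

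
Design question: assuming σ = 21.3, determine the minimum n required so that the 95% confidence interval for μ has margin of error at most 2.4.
n ≥ 303

For margin E ≤ 2.4:
n ≥ (z* · σ / E)²
n ≥ (1.960 · 21.3 / 2.4)²
n ≥ 302.59

Minimum n = 303 (rounding up)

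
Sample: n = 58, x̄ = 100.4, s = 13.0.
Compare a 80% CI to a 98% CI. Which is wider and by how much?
98% CI is wider by 3.74

df = 57
80% CI: t* = 1.297, (98.19, 102.61), width = 2 · t* · s/√n = 4.43
98% CI: t* = 2.394, (96.31, 104.49), width = 2 · t* · s/√n = 8.17

The 98% CI is wider by 8.17 - 4.43 = 3.74.
Higher confidence requires a wider interval.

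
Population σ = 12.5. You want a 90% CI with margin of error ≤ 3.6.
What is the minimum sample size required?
n ≥ 33

For margin E ≤ 3.6:
n ≥ (z* · σ / E)²
n ≥ (1.645 · 12.5 / 3.6)²
n ≥ 32.62

Minimum n = 33 (rounding up)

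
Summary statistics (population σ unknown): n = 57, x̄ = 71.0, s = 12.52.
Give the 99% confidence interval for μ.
(66.58, 75.42)

t-interval (σ unknown):
df = n - 1 = 56
t* = 2.667 for 99% confidence

Margin of error = t* · s/√n = 2.667 · 12.52/√57 = 4.42

CI: (66.58, 75.42)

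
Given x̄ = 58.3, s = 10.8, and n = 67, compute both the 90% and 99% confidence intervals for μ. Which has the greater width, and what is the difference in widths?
99% CI is wider by 2.60

df = 66
90% CI: t* = 1.668, (56.10, 60.50), width = 2 · t* · s/√n = 4.40
99% CI: t* = 2.652, (54.80, 61.80), width = 2 · t* · s/√n = 7.00

The 99% CI is wider by 7.00 - 4.40 = 2.60.
Higher confidence requires a wider interval.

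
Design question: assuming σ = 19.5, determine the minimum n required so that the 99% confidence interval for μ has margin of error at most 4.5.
n ≥ 125

For margin E ≤ 4.5:
n ≥ (z* · σ / E)²
n ≥ (2.576 · 19.5 / 4.5)²
n ≥ 124.61

Minimum n = 125 (rounding up)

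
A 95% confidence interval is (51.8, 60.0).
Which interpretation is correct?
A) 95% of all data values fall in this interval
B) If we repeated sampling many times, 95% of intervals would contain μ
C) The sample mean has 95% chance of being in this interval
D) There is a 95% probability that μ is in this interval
B

A) Wrong — a CI is about the parameter μ, not individual data values.
B) Correct — this is the frequentist long-run coverage interpretation.
C) Wrong — x̄ is observed and sits in the interval by construction.
D) Wrong — μ is fixed; the randomness lives in the interval, not in μ.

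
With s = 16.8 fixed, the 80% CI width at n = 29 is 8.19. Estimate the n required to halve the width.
n ≈ 116

CI width ∝ 1/√n
To reduce width by factor 2, need √n to grow by 2 → need 2² = 4 times as many samples.

Current: n = 29, width = 8.19
New: n = 116, width ≈ 4.02

Width reduced by factor of 8.19/4.02 = 2.04.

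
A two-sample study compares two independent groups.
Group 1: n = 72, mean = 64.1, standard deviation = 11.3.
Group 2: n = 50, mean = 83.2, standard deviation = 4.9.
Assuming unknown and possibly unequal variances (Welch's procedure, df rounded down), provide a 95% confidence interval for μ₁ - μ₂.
(-22.08, -16.12)

Difference: x̄₁ - x̄₂ = -19.10
SE = √(s₁²/n₁ + s₂²/n₂) = √(11.3²/72 + 4.9²/50) = 1.5012
df = 103.64 → 103 (Welch–Satterthwaite, rounded down)
t* = 1.983

CI: -19.10 ± 1.983 · 1.5012 = -19.10 ± 2.98 = (-22.08, -16.12)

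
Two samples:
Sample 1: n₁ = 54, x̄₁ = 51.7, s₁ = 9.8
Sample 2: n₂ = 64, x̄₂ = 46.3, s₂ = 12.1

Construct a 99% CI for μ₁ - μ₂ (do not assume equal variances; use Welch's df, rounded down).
(0.12, 10.68)

Difference: x̄₁ - x̄₂ = 5.40
SE = √(s₁²/n₁ + s₂²/n₂) = √(9.8²/54 + 12.1²/64) = 2.0165
df = 115.82 → 115 (Welch–Satterthwaite, rounded down)
t* = 2.619

CI: 5.40 ± 2.619 · 2.0165 = 5.40 ± 5.28 = (0.12, 10.68)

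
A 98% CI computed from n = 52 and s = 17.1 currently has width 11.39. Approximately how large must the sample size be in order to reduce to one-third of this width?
n ≈ 468

CI width ∝ 1/√n
To reduce width by factor 3, need √n to grow by 3 → need 3² = 9 times as many samples.

Current: n = 52, width = 11.39
New: n = 468, width ≈ 3.69

Width reduced by factor of 11.39/3.69 = 3.09.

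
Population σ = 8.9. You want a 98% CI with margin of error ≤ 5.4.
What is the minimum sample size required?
n ≥ 15

For margin E ≤ 5.4:
n ≥ (z* · σ / E)²
n ≥ (2.326 · 8.9 / 5.4)²
n ≥ 14.70

Minimum n = 15 (rounding up)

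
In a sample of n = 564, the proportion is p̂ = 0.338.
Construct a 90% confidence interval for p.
(0.305, 0.371)

Proportion CI:
SE = √(p̂(1-p̂)/n) = √(0.338 · 0.662 / 564) = 0.01992

z* = 1.645
Margin = z* · SE = 1.645 · 0.01992 = 0.0328

CI: 0.338 ± 0.0328 = (0.305, 0.371)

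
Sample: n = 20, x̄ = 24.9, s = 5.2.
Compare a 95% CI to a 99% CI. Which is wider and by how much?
99% CI is wider by 1.78

df = 19
95% CI: t* = 2.093, (22.47, 27.33), width = 2 · t* · s/√n = 4.87
99% CI: t* = 2.861, (21.57, 28.23), width = 2 · t* · s/√n = 6.65

The 99% CI is wider by 6.65 - 4.87 = 1.78.
Higher confidence requires a wider interval.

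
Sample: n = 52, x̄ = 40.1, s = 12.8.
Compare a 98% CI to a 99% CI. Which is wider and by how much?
99% CI is wider by 0.97

df = 51
98% CI: t* = 2.402, (35.84, 44.36), width = 2 · t* · s/√n = 8.53
99% CI: t* = 2.676, (35.35, 44.85), width = 2 · t* · s/√n = 9.50

The 99% CI is wider by 9.50 - 8.53 = 0.97.
Higher confidence requires a wider interval.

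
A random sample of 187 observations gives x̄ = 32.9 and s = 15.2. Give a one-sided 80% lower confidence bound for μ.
μ ≥ 31.96

Lower bound (one-sided):
t* = 0.844 (one-sided for 80%)
Lower bound = x̄ - t* · s/√n = 32.9 - 0.844 · 15.2/√187 = 31.96

We are 80% confident that μ ≥ 31.96.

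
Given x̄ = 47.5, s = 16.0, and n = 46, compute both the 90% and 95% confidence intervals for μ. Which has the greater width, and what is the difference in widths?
95% CI is wider by 1.58

df = 45
90% CI: t* = 1.679, (43.54, 51.46), width = 2 · t* · s/√n = 7.92
95% CI: t* = 2.014, (42.75, 52.25), width = 2 · t* · s/√n = 9.50

The 95% CI is wider by 9.50 - 7.92 = 1.58.
Higher confidence requires a wider interval.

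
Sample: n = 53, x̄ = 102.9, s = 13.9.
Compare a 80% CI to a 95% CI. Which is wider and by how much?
95% CI is wider by 2.70

df = 52
80% CI: t* = 1.298, (100.42, 105.38), width = 2 · t* · s/√n = 4.96
95% CI: t* = 2.007, (99.07, 106.73), width = 2 · t* · s/√n = 7.66

The 95% CI is wider by 7.66 - 4.96 = 2.70.
Higher confidence requires a wider interval.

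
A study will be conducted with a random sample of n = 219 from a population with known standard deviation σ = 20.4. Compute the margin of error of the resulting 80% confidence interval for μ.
Margin of error = 1.77

Margin of error = z* · σ/√n
= 1.282 · 20.4/√219
= 1.282 · 20.4/14.7986
= 1.77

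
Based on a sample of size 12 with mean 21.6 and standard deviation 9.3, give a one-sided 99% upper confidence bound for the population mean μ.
μ ≤ 28.90

Upper bound (one-sided):
t* = 2.718 (one-sided for 99%)
Upper bound = x̄ + t* · s/√n = 21.6 + 2.718 · 9.3/√12 = 28.90

We are 99% confident that μ ≤ 28.90.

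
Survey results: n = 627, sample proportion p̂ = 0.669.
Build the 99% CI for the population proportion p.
(0.621, 0.717)

Proportion CI:
SE = √(p̂(1-p̂)/n) = √(0.669 · 0.331 / 627) = 0.01879

z* = 2.576
Margin = z* · SE = 2.576 · 0.01879 = 0.0484

CI: 0.669 ± 0.0484 = (0.621, 0.717)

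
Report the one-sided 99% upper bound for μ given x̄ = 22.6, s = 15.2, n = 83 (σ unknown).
μ ≤ 26.56

Upper bound (one-sided):
t* = 2.373 (one-sided for 99%)
Upper bound = x̄ + t* · s/√n = 22.6 + 2.373 · 15.2/√83 = 26.56

We are 99% confident that μ ≤ 26.56.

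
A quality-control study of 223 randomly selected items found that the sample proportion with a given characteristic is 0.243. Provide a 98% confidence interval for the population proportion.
(0.176, 0.310)

Proportion CI:
SE = √(p̂(1-p̂)/n) = √(0.243 · 0.757 / 223) = 0.02872

z* = 2.326
Margin = z* · SE = 2.326 · 0.02872 = 0.0668

CI: 0.243 ± 0.0668 = (0.176, 0.310)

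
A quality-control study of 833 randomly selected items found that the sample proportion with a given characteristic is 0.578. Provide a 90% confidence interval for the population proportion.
(0.550, 0.606)

Proportion CI:
SE = √(p̂(1-p̂)/n) = √(0.578 · 0.422 / 833) = 0.01711

z* = 1.645
Margin = z* · SE = 1.645 · 0.01711 = 0.0281

CI: 0.578 ± 0.0281 = (0.550, 0.606)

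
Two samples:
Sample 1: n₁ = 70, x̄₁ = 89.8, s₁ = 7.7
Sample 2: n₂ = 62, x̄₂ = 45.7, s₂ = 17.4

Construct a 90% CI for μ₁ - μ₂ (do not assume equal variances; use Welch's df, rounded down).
(40.12, 48.08)

Difference: x̄₁ - x̄₂ = 44.10
SE = √(s₁²/n₁ + s₂²/n₂) = √(7.7²/70 + 17.4²/62) = 2.3938
df = 81.82 → 81 (Welch–Satterthwaite, rounded down)
t* = 1.664

CI: 44.10 ± 1.664 · 2.3938 = 44.10 ± 3.98 = (40.12, 48.08)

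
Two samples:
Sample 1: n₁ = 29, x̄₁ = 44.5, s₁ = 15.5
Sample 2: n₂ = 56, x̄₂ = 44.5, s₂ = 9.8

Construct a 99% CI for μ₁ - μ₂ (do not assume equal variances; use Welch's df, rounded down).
(-8.56, 8.56)

Difference: x̄₁ - x̄₂ = 0.00
SE = √(s₁²/n₁ + s₂²/n₂) = √(15.5²/29 + 9.8²/56) = 3.1622
df = 39.92 → 39 (Welch–Satterthwaite, rounded down)
t* = 2.708

CI: 0.00 ± 2.708 · 3.1622 = 0.00 ± 8.56 = (-8.56, 8.56)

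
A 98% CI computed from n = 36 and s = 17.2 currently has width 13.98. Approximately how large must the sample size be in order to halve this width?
n ≈ 144

CI width ∝ 1/√n
To reduce width by factor 2, need √n to grow by 2 → need 2² = 4 times as many samples.

Current: n = 36, width = 13.98
New: n = 144, width ≈ 6.75

Width reduced by factor of 13.98/6.75 = 2.07.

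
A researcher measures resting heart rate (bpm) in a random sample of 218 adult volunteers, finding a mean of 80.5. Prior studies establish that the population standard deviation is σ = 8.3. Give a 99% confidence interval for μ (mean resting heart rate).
(79.05, 81.95)

z-interval (σ known):
z* = 2.576 for 99% confidence

Margin of error = z* · σ/√n = 2.576 · 8.3/√218 = 1.45

CI: (80.5 - 1.45, 80.5 + 1.45) = (79.05, 81.95)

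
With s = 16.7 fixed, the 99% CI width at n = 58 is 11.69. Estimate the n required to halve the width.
n ≈ 232

CI width ∝ 1/√n
To reduce width by factor 2, need √n to grow by 2 → need 2² = 4 times as many samples.

Current: n = 58, width = 11.69
New: n = 232, width ≈ 5.69

Width reduced by factor of 11.69/5.69 = 2.05.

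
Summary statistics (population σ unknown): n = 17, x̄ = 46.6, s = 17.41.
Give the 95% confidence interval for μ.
(37.65, 55.55)

t-interval (σ unknown):
df = n - 1 = 16
t* = 2.120 for 95% confidence

Margin of error = t* · s/√n = 2.120 · 17.41/√17 = 8.95

CI: (37.65, 55.55)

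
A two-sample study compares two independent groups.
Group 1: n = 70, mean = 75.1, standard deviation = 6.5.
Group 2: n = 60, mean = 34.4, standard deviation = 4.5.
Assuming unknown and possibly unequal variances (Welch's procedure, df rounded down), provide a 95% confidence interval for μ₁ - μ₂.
(38.78, 42.62)

Difference: x̄₁ - x̄₂ = 40.70
SE = √(s₁²/n₁ + s₂²/n₂) = √(6.5²/70 + 4.5²/60) = 0.9701
df = 122.83 → 122 (Welch–Satterthwaite, rounded down)
t* = 1.980

CI: 40.70 ± 1.980 · 0.9701 = 40.70 ± 1.92 = (38.78, 42.62)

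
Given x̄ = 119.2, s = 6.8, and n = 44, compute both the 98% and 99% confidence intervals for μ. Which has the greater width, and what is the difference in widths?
99% CI is wider by 0.58

df = 43
98% CI: t* = 2.416, (116.72, 121.68), width = 2 · t* · s/√n = 4.95
99% CI: t* = 2.695, (116.44, 121.96), width = 2 · t* · s/√n = 5.53

The 99% CI is wider by 5.53 - 4.95 = 0.58.
Higher confidence requires a wider interval.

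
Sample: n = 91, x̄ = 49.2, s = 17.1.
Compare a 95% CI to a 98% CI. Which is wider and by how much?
98% CI is wider by 1.37

df = 90
95% CI: t* = 1.987, (45.64, 52.76), width = 2 · t* · s/√n = 7.12
98% CI: t* = 2.368, (44.96, 53.44), width = 2 · t* · s/√n = 8.49

The 98% CI is wider by 8.49 - 7.12 = 1.37.
Higher confidence requires a wider interval.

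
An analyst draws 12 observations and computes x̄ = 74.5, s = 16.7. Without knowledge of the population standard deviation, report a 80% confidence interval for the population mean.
(67.93, 81.07)

t-interval (σ unknown):
df = n - 1 = 11
t* = 1.363 for 80% confidence

Margin of error = t* · s/√n = 1.363 · 16.7/√12 = 6.57

CI: (67.93, 81.07)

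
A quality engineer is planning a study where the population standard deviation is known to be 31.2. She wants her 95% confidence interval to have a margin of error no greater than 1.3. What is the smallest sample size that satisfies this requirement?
n ≥ 2213

For margin E ≤ 1.3:
n ≥ (z* · σ / E)²
n ≥ (1.960 · 31.2 / 1.3)²
n ≥ 2212.76

Minimum n = 2213 (rounding up)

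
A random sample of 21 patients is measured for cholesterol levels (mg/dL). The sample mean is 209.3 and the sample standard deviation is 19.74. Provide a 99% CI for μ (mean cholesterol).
(197.04, 221.56)

t-interval (σ unknown):
df = n - 1 = 20
t* = 2.845 for 99% confidence

Margin of error = t* · s/√n = 2.845 · 19.74/√21 = 12.26

CI: (197.04, 221.56)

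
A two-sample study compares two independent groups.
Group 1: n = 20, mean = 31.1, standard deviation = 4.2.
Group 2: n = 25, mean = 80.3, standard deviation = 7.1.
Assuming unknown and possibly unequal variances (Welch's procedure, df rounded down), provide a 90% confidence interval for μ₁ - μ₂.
(-52.07, -46.33)

Difference: x̄₁ - x̄₂ = -49.20
SE = √(s₁²/n₁ + s₂²/n₂) = √(4.2²/20 + 7.1²/25) = 1.7025
df = 39.94 → 39 (Welch–Satterthwaite, rounded down)
t* = 1.685

CI: -49.20 ± 1.685 · 1.7025 = -49.20 ± 2.87 = (-52.07, -46.33)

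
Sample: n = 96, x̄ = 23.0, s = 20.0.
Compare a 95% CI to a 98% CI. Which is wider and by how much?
98% CI is wider by 1.56

df = 95
95% CI: t* = 1.985, (18.95, 27.05), width = 2 · t* · s/√n = 8.10
98% CI: t* = 2.366, (18.17, 27.83), width = 2 · t* · s/√n = 9.66

The 98% CI is wider by 9.66 - 8.10 = 1.56.
Higher confidence requires a wider interval.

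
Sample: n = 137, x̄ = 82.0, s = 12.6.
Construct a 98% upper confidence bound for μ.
μ ≤ 84.23

Upper bound (one-sided):
t* = 2.074 (one-sided for 98%)
Upper bound = x̄ + t* · s/√n = 82.0 + 2.074 · 12.6/√137 = 84.23

We are 98% confident that μ ≤ 84.23.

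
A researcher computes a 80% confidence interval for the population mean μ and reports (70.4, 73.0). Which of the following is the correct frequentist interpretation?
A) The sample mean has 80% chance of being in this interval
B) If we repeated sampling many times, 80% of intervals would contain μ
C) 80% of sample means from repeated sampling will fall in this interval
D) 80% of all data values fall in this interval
B

A) Wrong — x̄ is observed and sits in the interval by construction.
B) Correct — this is the frequentist long-run coverage interpretation.
C) Wrong — coverage applies to intervals containing μ, not to future x̄ values.
D) Wrong — a CI is about the parameter μ, not individual data values.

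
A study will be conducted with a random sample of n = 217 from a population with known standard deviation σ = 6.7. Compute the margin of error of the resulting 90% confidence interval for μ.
Margin of error = 0.75

Margin of error = z* · σ/√n
= 1.645 · 6.7/√217
= 1.645 · 6.7/14.7309
= 0.75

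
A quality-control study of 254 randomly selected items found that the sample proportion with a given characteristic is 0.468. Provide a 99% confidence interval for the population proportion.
(0.387, 0.549)

Proportion CI:
SE = √(p̂(1-p̂)/n) = √(0.468 · 0.532 / 254) = 0.03131

z* = 2.576
Margin = z* · SE = 2.576 · 0.03131 = 0.0807

CI: 0.468 ± 0.0807 = (0.387, 0.549)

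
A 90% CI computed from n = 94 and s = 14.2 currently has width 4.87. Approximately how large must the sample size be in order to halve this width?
n ≈ 376

CI width ∝ 1/√n
To reduce width by factor 2, need √n to grow by 2 → need 2² = 4 times as many samples.

Current: n = 94, width = 4.87
New: n = 376, width ≈ 2.42

Width reduced by factor of 4.87/2.42 = 2.01.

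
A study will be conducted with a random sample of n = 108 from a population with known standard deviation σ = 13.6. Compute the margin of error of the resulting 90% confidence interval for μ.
Margin of error = 2.15

Margin of error = z* · σ/√n
= 1.645 · 13.6/√108
= 1.645 · 13.6/10.3923
= 2.15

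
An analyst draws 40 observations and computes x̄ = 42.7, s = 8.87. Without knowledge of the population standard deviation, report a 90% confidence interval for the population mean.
(40.34, 45.06)

t-interval (σ unknown):
df = n - 1 = 39
t* = 1.685 for 90% confidence

Margin of error = t* · s/√n = 1.685 · 8.87/√40 = 2.36

CI: (40.34, 45.06)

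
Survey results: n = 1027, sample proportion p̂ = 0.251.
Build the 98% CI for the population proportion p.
(0.220, 0.282)

Proportion CI:
SE = √(p̂(1-p̂)/n) = √(0.251 · 0.749 / 1027) = 0.01353

z* = 2.326
Margin = z* · SE = 2.326 · 0.01353 = 0.0315

CI: 0.251 ± 0.0315 = (0.220, 0.282)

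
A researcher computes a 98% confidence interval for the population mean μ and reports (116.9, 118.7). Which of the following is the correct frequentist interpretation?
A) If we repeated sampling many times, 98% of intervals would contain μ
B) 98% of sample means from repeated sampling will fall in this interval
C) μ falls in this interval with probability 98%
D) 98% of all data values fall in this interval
A

A) Correct — this is the frequentist long-run coverage interpretation.
B) Wrong — coverage applies to intervals containing μ, not to future x̄ values.
C) Wrong — μ is fixed; the randomness lives in the interval, not in μ.
D) Wrong — a CI is about the parameter μ, not individual data values.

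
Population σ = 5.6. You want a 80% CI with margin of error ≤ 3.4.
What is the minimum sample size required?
n ≥ 5

For margin E ≤ 3.4:
n ≥ (z* · σ / E)²
n ≥ (1.282 · 5.6 / 3.4)²
n ≥ 4.46

Minimum n = 5 (rounding up)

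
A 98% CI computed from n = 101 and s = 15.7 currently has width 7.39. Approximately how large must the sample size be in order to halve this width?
n ≈ 404

CI width ∝ 1/√n
To reduce width by factor 2, need √n to grow by 2 → need 2² = 4 times as many samples.

Current: n = 101, width = 7.39
New: n = 404, width ≈ 3.65

Width reduced by factor of 7.39/3.65 = 2.02.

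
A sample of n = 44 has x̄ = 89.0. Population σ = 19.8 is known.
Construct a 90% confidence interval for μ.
(84.09, 93.91)

z-interval (σ known):
z* = 1.645 for 90% confidence

Margin of error = z* · σ/√n = 1.645 · 19.8/√44 = 4.91

CI: (89.0 - 4.91, 89.0 + 4.91) = (84.09, 93.91)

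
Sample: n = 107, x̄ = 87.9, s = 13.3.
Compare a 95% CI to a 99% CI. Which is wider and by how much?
99% CI is wider by 1.65

df = 106
95% CI: t* = 1.983, (85.35, 90.45), width = 2 · t* · s/√n = 5.10
99% CI: t* = 2.623, (84.53, 91.27), width = 2 · t* · s/√n = 6.75

The 99% CI is wider by 6.75 - 5.10 = 1.65.
Higher confidence requires a wider interval.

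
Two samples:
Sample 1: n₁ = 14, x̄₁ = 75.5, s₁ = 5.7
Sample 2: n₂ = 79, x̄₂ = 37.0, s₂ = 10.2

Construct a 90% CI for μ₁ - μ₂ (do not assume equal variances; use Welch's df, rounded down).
(35.26, 41.74)

Difference: x̄₁ - x̄₂ = 38.50
SE = √(s₁²/n₁ + s₂²/n₂) = √(5.7²/14 + 10.2²/79) = 1.9073
df = 30.31 → 30 (Welch–Satterthwaite, rounded down)
t* = 1.697

CI: 38.50 ± 1.697 · 1.9073 = 38.50 ± 3.24 = (35.26, 41.74)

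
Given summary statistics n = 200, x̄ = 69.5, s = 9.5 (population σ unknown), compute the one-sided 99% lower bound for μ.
μ ≥ 67.92

Lower bound (one-sided):
t* = 2.345 (one-sided for 99%)
Lower bound = x̄ - t* · s/√n = 69.5 - 2.345 · 9.5/√200 = 67.92

We are 99% confident that μ ≥ 67.92.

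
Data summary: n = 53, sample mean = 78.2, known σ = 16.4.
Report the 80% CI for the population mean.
(75.31, 81.09)

z-interval (σ known):
z* = 1.282 for 80% confidence

Margin of error = z* · σ/√n = 1.282 · 16.4/√53 = 2.89

CI: (78.2 - 2.89, 78.2 + 2.89) = (75.31, 81.09)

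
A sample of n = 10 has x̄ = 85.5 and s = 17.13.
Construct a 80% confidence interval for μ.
(78.01, 92.99)

t-interval (σ unknown):
df = n - 1 = 9
t* = 1.383 for 80% confidence

Margin of error = t* · s/√n = 1.383 · 17.13/√10 = 7.49

CI: (78.01, 92.99)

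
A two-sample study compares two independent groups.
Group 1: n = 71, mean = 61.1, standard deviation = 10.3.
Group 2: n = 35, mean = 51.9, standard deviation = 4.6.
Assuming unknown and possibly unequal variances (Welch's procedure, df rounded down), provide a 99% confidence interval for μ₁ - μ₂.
(5.40, 13.00)

Difference: x̄₁ - x̄₂ = 9.20
SE = √(s₁²/n₁ + s₂²/n₂) = √(10.3²/71 + 4.6²/35) = 1.4487
df = 103.29 → 103 (Welch–Satterthwaite, rounded down)
t* = 2.624

CI: 9.20 ± 2.624 · 1.4487 = 9.20 ± 3.80 = (5.40, 13.00)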